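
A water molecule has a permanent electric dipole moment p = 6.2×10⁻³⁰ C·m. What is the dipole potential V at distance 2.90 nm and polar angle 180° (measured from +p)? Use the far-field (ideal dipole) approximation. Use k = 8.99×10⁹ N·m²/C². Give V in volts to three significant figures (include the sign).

V ≈ -0.00663 V

The dipole potential is V = kp cosθ / r².
V = (8.99×10⁹)(6.20×10⁻³⁰)·cos180° / (2.90×10⁻⁹)² = -0.006628 V.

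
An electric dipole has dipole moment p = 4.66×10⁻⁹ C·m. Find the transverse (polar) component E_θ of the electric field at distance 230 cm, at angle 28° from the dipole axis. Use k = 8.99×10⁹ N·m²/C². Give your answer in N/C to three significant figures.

For a dipole, E_θ = (kp sinθ)/r³.
kp/r³ = (8.99×10⁹)(4.66×10⁻⁹)/(2.30)³ = 3.443 N/C.
E_θ = 3.443·sin28° = 1.616 N/C.

E_θ ≈ 1.62 N/C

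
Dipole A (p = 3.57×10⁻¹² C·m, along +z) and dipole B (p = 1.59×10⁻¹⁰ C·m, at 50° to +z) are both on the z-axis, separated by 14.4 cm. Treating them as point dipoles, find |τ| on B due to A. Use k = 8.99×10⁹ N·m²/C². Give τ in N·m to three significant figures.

The second dipole sits on the axis of the first, so the field there is axial: E₁ = 2kp₁/r³ along +z.
E₁ = 2(8.99×10⁹)(3.57×10⁻¹²)/(0.144)³ = 21.50 N/C.
Torque on the second dipole: τ = p₂ E₁ sinθ.
τ = (1.59×10⁻¹⁰)(21.50)·sin50° = 2.618×10⁻⁹ N·m.

τ ≈ 2.62×10⁻⁹ N·m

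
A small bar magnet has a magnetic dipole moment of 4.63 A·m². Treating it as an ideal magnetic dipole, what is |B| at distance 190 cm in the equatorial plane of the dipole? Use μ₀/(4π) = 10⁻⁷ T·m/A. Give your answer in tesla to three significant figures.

B ≈ 6.75×10⁻⁸ T

In the equatorial plane B = (μ₀/4π)·m/r³ (half the axial value).
B = (10⁻⁷)·(4.63) / (1.90)³ = 6.750×10⁻⁸ T.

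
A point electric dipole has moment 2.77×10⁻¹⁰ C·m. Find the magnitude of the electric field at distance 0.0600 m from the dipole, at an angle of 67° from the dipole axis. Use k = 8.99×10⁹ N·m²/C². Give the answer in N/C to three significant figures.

At angle θ the dipole field magnitude is E = (kp/r³)·√(1 + 3cos²θ).
kp/r³ = (8.99×10⁹)(2.77×10⁻¹⁰) / (0.0600)³ = 1.153×10⁴ N/C.
√(1 + 3cos²67°) = √(1 + 3·0.1527) = √1.4580 ≈ 1.2075.
E ≈ 1.153×10⁴ × 1.207 = 1.392×10⁴ N/C.

E ≈ 1.39×10⁴ N/C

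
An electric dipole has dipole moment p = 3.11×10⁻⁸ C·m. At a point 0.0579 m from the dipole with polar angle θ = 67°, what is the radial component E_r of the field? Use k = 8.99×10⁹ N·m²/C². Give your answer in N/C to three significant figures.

E_r ≈ 1.13×10⁶ N/C

For a dipole, E_r = (2kp cosθ)/r³.
kp/r³ = (8.99×10⁹)(3.11×10⁻⁸)/(0.0579)³ = 1.440×10⁶ N/C.
E_r = 2·1.440×10⁶·cos67° = 1.126×10⁶ N/C.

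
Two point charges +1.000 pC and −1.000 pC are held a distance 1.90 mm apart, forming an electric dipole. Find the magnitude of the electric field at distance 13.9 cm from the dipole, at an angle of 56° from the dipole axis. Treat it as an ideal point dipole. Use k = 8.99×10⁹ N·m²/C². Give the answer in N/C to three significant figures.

Dipole moment p = qd = (1.00×10⁻¹² C)(0.00190 m) = 1.90×10⁻¹⁵ C·m.
At angle θ the dipole field magnitude is E = (kp/r³)·√(1 + 3cos²θ).
kp/r³ = (8.99×10⁹)(1.90×10⁻¹⁵) / (0.139)³ = 0.006360 N/C.
√(1 + 3cos²56°) = √(1 + 3·0.3127) = √1.9381 ≈ 1.3922.
E ≈ 0.006360 × 1.392 = 0.008854 N/C.

E ≈ 0.00885 N/C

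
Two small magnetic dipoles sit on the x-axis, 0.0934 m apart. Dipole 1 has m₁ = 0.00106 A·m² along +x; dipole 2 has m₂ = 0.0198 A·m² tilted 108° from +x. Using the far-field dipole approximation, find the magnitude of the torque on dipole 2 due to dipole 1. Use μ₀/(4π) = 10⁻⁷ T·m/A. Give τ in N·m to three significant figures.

Dipole B is on the axis of dipole A, so B₁ there is axial: B₁ = (μ₀/4π)·2m₁/r³ along +x.
B₁ = 2(10⁻⁷)(0.00106)/(0.0934)³ = 2.602×10⁻⁷ T.
τ = m₂ B₁ sinθ.
τ = (0.0198)(2.602×10⁻⁷)·sin108° = 4.900×10⁻⁹ N·m.

τ ≈ 4.90×10⁻⁹ N·m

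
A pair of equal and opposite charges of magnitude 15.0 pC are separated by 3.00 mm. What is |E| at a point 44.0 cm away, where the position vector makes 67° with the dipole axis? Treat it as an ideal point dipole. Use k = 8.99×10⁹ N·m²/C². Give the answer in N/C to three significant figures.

Dipole moment p = qd = (1.50×10⁻¹¹ C)(0.00300 m) = 4.50×10⁻¹⁴ C·m.
At angle θ the dipole field magnitude is E = (kp/r³)·√(1 + 3cos²θ).
kp/r³ = (8.99×10⁹)(4.50×10⁻¹⁴) / (0.440)³ = 0.004749 N/C.
√(1 + 3cos²67°) = √(1 + 3·0.1527) = √1.4580 ≈ 1.2075.
E ≈ 0.004749 × 1.207 = 0.005734 N/C.

E ≈ 0.00573 N/C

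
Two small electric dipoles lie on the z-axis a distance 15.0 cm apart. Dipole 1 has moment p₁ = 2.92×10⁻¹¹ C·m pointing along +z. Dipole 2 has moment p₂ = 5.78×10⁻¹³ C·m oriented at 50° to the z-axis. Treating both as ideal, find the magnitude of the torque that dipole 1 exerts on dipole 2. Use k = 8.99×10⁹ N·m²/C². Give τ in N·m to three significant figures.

The second dipole sits on the axis of the first, so the field there is axial: E₁ = 2kp₁/r³ along +z.
E₁ = 2(8.99×10⁹)(2.92×10⁻¹¹)/(0.150)³ = 155.6 N/C.
Torque on the second dipole: τ = p₂ E₁ sinθ.
τ = (5.78×10⁻¹³)(155.6)·sin50° = 6.888×10⁻¹¹ N·m.

τ ≈ 6.89×10⁻¹¹ N·m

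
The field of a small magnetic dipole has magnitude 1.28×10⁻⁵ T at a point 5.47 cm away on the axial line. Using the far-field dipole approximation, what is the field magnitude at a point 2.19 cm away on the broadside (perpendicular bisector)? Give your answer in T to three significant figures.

Dipole fields scale as 1/r³ in the far field.
The axial field is twice the equatorial field at the same r, so the geometry factor is 1/2.
B₂ = B₁ · (1/2) · (r₁/r₂)³ = 1.28×10⁻⁵ · 0.5 · (5.47/2.19)³.
(r₁/r₂)³ = (2.498)³ = 15.58.
B₂ ≈ 9.973×10⁻⁵ T.

B ≈ 9.97×10⁻⁵ T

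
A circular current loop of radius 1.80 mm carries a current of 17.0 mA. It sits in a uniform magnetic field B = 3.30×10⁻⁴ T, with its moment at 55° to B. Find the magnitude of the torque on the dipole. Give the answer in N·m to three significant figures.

Magnetic moment m = IA = Iπa² = (0.0170)·π·(0.00180)² = 1.73×10⁻⁷ A·m².
Torque on a magnetic dipole: τ = mB sinθ.
τ = (1.73×10⁻⁷)(3.30×10⁻⁴)·sin55° = 4.677×10⁻¹¹ N·m.

τ ≈ 4.68×10⁻¹¹ N·m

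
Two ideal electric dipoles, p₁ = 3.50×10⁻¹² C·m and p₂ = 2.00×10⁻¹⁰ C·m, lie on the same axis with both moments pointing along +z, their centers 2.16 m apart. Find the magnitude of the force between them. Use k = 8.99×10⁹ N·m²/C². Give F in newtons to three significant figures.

On-axis field of dipole 1 at distance r: E = 2kp₁/r³. Force on dipole 2 is F = p₂·dE/dr (gradient along axis).
dE/dr = −6kp₁/r⁴, so |F| = 6kp₁p₂/r⁴ (attractive for aligned moments).
F = 6(8.99×10⁹)(3.50×10⁻¹²)(2.00×10⁻¹⁰)/(2.16)⁴ = 1.735×10⁻¹² N.

F ≈ 1.73×10⁻¹² N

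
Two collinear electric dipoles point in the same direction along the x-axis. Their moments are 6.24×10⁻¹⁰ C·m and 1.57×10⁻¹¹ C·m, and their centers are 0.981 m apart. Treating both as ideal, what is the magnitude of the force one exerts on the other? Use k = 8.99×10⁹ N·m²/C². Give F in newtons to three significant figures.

On-axis field of dipole 1 at distance r: E = 2kp₁/r³. Force on dipole 2 is F = p₂·dE/dr (gradient along axis).
dE/dr = −6kp₁/r⁴, so |F| = 6kp₁p₂/r⁴ (attractive for aligned moments).
F = 6(8.99×10⁹)(6.24×10⁻¹⁰)(1.57×10⁻¹¹)/(0.981)⁴ = 5.706×10⁻¹⁰ N.

F ≈ 5.71×10⁻¹⁰ N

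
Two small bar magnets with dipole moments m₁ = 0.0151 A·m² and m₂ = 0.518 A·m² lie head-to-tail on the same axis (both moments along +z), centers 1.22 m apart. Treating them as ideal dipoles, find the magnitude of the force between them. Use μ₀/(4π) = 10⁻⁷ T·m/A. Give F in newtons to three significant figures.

F ≈ 2.12×10⁻⁹ N

On-axis B of dipole 1: B = (μ₀/4π)·2m₁/r³. Force on dipole 2: F = m₂·dB/dr.
dB/dr = −(μ₀/4π)·6m₁/r⁴, so |F| = (μ₀/4π)·6m₁m₂/r⁴.
F = 6(10⁻⁷)(0.0151)(0.518)/(1.22)⁴ = 2.118×10⁻⁹ N.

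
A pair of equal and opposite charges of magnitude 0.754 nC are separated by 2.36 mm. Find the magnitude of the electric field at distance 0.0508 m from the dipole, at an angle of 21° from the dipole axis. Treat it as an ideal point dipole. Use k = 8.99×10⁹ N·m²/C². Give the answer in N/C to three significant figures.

E ≈ 232 N/C

Dipole moment p = qd = (7.54×10⁻¹⁰ C)(0.00236 m) = 1.779×10⁻¹² C·m.
At angle θ the dipole field magnitude is E = (kp/r³)·√(1 + 3cos²θ).
kp/r³ = (8.99×10⁹)(1.779×10⁻¹²) / (0.0508)³ = 122.0 N/C.
√(1 + 3cos²21°) = √(1 + 3·0.8716) = √3.6147 ≈ 1.9012.
E ≈ 122.0 × 1.901 = 231.9 N/C.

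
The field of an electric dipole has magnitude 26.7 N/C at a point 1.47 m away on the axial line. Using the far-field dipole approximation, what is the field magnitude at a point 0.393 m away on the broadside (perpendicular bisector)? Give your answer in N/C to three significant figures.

E ≈ 699 N/C

Dipole fields scale as 1/r³ in the far field.
The axial field is twice the equatorial field at the same r, so the geometry factor is 1/2.
E₂ = E₁ · (1/2) · (r₁/r₂)³ = 26.7 · 0.5 · (1.47/0.393)³.
(r₁/r₂)³ = (3.74)³ = 52.33.
E₂ ≈ 698.6 N/C.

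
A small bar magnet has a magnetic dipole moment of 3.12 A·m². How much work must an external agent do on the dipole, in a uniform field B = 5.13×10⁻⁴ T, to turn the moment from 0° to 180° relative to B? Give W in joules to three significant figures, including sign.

W ≈ 0.00320 J

W_ext = ΔU = −mB cosθ₂ + mB cosθ₁ = mB(cosθ₁ − cosθ₂).
W = (3.12)(5.13×10⁻⁴)·(cos0° − cos180°) = (0.001601)·(+2.0000) = 0.003201 J.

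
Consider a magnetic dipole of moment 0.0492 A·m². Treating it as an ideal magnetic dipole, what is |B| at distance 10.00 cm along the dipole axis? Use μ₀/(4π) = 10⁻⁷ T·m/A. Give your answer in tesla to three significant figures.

B ≈ 9.84×10⁻⁶ T

On axis B = (μ₀/4π)·2m/r³.
B = 2·(10⁻⁷)·(0.0492) / (0.100)³ = 9.840×10⁻⁶ T.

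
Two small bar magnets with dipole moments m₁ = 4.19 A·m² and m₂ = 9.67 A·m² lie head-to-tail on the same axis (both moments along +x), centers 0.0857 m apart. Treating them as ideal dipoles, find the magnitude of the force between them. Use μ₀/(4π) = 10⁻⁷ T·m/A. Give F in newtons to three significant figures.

F ≈ 0.451 N

On-axis B of dipole 1: B = (μ₀/4π)·2m₁/r³. Force on dipole 2: F = m₂·dB/dr.
dB/dr = −(μ₀/4π)·6m₁/r⁴, so |F| = (μ₀/4π)·6m₁m₂/r⁴.
F = 6(10⁻⁷)(4.19)(9.67)/(0.0857)⁴ = 0.4507 N.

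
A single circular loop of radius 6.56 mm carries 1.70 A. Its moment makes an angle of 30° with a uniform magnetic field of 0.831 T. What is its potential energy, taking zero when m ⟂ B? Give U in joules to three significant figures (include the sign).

Magnetic moment m = IA = Iπa² = (1.70)·π·(0.00656)² = 2.298×10⁻⁴ A·m².
U = −m·B = −mB cosθ.
U = −(2.298×10⁻⁴)(0.831)·cos30° = -1.654×10⁻⁴ J.

U ≈ -1.65×10⁻⁴ J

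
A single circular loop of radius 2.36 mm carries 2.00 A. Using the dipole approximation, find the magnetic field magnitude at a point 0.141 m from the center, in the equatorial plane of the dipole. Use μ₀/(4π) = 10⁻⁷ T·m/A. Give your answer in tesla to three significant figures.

B ≈ 1.25×10⁻⁹ T

Magnetic moment m = IA = Iπa² = (2.00)·π·(0.00236)² = 3.499×10⁻⁵ A·m².
In the equatorial plane B = (μ₀/4π)·m/r³ (half the axial value).
B = (10⁻⁷)·(3.499×10⁻⁵) / (0.141)³ = 1.248×10⁻⁹ T.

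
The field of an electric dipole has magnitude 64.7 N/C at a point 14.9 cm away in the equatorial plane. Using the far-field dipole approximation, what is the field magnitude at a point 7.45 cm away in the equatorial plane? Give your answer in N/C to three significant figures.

E ≈ 518 N/C

Dipole fields scale as 1/r³ in the far field; the geometry is the same at both points.
E₂ = E₁ · (r₁/r₂)³ = 64.7 · (14.9/7.45)³.
(r₁/r₂)³ = (2)³ = 8.
E₂ ≈ 517.6 N/C.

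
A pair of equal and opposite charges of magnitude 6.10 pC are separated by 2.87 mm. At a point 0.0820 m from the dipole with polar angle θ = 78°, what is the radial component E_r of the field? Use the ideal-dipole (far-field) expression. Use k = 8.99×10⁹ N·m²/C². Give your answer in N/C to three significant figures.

E_r ≈ 0.119 N/C

Dipole moment p = qd = (6.10×10⁻¹² C)(0.00287 m) = 1.751×10⁻¹⁴ C·m.
For a dipole, E_r = (2kp cosθ)/r³.
kp/r³ = (8.99×10⁹)(1.751×10⁻¹⁴)/(0.0820)³ = 0.2855 N/C.
E_r = 2·0.2855·cos78° = 0.1187 N/C.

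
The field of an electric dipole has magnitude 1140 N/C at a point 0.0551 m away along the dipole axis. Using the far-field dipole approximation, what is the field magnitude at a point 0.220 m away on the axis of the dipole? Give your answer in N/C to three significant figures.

Dipole fields scale as 1/r³ in the far field; the geometry is the same at both points.
E₂ = E₁ · (r₁/r₂)³ = 1140 · (0.0551/0.220)³.
(r₁/r₂)³ = (0.2505)³ = 0.01571.
E₂ ≈ 17.91 N/C.

E ≈ 17.9 N/C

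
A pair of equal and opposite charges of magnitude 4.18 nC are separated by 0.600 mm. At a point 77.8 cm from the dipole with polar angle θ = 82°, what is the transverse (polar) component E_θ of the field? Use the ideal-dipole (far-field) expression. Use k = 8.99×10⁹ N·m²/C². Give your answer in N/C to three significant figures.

E_θ ≈ 0.0474 N/C

Dipole moment p = qd = (4.18×10⁻⁹ C)(6.00×10⁻⁴ m) = 2.508×10⁻¹² C·m.
For a dipole, E_θ = (kp sinθ)/r³.
kp/r³ = (8.99×10⁹)(2.508×10⁻¹²)/(0.778)³ = 0.04788 N/C.
E_θ = 0.04788·sin82° = 0.04741 N/C.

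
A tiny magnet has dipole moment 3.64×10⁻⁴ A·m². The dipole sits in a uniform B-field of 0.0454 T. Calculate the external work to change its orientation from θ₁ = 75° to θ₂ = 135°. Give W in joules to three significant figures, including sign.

W ≈ 1.60×10⁻⁵ J

W_ext = ΔU = −mB cosθ₂ + mB cosθ₁ = mB(cosθ₁ − cosθ₂).
W = (3.64×10⁻⁴)(0.0454)·(cos75° − cos135°) = (1.653×10⁻⁵)·(+0.9659) = 1.596×10⁻⁵ J.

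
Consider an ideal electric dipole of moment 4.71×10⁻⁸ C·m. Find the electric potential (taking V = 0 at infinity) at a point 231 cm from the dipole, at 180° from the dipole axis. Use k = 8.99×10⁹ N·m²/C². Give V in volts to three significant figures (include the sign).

The dipole potential is V = kp cosθ / r².
V = (8.99×10⁹)(4.71×10⁻⁸)·cos180° / (2.31)² = -79.35 V.

V ≈ -79.4 V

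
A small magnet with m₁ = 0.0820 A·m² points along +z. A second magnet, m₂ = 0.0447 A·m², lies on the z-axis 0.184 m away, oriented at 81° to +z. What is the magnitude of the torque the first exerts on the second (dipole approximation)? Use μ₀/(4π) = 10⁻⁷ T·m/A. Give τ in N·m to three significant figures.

Dipole B is on the axis of dipole A, so B₁ there is axial: B₁ = (μ₀/4π)·2m₁/r³ along +z.
B₁ = 2(10⁻⁷)(0.0820)/(0.184)³ = 2.633×10⁻⁶ T.
τ = m₂ B₁ sinθ.
τ = (0.0447)(2.633×10⁻⁶)·sin81° = 1.162×10⁻⁷ N·m.

τ ≈ 1.16×10⁻⁷ N·m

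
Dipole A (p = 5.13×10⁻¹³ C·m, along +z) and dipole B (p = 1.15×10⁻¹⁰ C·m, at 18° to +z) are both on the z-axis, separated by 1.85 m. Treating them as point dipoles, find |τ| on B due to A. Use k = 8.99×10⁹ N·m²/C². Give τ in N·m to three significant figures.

τ ≈ 5.18×10⁻¹⁴ N·m

The second dipole sits on the axis of the first, so the field there is axial: E₁ = 2kp₁/r³ along +z.
E₁ = 2(8.99×10⁹)(5.13×10⁻¹³)/(1.85)³ = 0.001457 N/C.
Torque on the second dipole: τ = p₂ E₁ sinθ.
τ = (1.15×10⁻¹⁰)(0.001457)·sin18° = 5.177×10⁻¹⁴ N·m.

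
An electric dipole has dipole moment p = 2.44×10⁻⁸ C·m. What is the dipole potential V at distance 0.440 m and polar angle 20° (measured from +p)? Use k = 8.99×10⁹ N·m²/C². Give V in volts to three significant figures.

V ≈ 1060 V

The dipole potential is V = kp cosθ / r².
V = (8.99×10⁹)(2.44×10⁻⁸)·cos20° / (0.440)² = 1065 V.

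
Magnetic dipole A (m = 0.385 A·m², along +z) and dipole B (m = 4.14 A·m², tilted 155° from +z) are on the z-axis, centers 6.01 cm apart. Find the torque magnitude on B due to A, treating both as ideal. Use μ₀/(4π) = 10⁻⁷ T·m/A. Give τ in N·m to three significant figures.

Dipole B is on the axis of dipole A, so B₁ there is axial: B₁ = (μ₀/4π)·2m₁/r³ along +z.
B₁ = 2(10⁻⁷)(0.385)/(0.0601)³ = 3.547×10⁻⁴ T.
τ = m₂ B₁ sinθ.
τ = (4.14)(3.547×10⁻⁴)·sin155° = 6.206×10⁻⁴ N·m.

τ ≈ 6.21×10⁻⁴ N·m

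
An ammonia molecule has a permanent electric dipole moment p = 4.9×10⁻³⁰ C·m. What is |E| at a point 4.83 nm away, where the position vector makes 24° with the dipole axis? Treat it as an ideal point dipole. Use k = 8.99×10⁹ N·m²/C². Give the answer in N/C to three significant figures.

E ≈ 7.32×10⁵ N/C

At angle θ the dipole field magnitude is E = (kp/r³)·√(1 + 3cos²θ).
kp/r³ = (8.99×10⁹)(4.90×10⁻³⁰) / (4.83×10⁻⁹)³ = 3.909×10⁵ N/C.
√(1 + 3cos²24°) = √(1 + 3·0.8346) = √3.5037 ≈ 1.8718.
E ≈ 3.909×10⁵ × 1.872 = 7.318×10⁵ N/C.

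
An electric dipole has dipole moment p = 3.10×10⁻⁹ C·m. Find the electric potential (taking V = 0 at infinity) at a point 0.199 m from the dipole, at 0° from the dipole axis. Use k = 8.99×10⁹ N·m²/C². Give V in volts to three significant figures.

The dipole potential is V = kp cosθ / r².
V = (8.99×10⁹)(3.10×10⁻⁹)·cos0° / (0.199)² = 703.7 V.

V ≈ 704 V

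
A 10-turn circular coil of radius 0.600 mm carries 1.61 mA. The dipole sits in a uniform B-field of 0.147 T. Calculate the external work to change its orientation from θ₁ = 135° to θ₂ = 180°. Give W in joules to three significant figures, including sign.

W ≈ 7.84×10⁻¹⁰ J

m = NIA = NIπa² = 10·(0.00161)·π·(6.00×10⁻⁴)² = 1.821×10⁻⁸ A·m².
W_ext = ΔU = −mB cosθ₂ + mB cosθ₁ = mB(cosθ₁ − cosθ₂).
W = (1.821×10⁻⁸)(0.147)·(cos135° − cos180°) = (2.677×10⁻⁹)·(+0.2929) = 7.840×10⁻¹⁰ J.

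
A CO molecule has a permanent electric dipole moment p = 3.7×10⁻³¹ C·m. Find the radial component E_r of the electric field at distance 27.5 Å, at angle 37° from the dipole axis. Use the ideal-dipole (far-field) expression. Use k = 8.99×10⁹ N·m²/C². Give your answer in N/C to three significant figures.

For a dipole, E_r = (2kp cosθ)/r³.
kp/r³ = (8.99×10⁹)(3.70×10⁻³¹)/(2.75×10⁻⁹)³ = 1.599×10⁵ N/C.
E_r = 2·1.599×10⁵·cos37° = 2.555×10⁵ N/C.

E_r ≈ 2.55×10⁵ N/C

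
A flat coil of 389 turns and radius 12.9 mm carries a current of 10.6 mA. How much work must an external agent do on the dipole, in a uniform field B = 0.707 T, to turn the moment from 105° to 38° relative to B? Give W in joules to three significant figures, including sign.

W ≈ -0.00160 J

m = NIA = NIπa² = 389·(0.0106)·π·(0.0129)² = 0.002156 A·m².
W_ext = ΔU = −mB cosθ₂ + mB cosθ₁ = mB(cosθ₁ − cosθ₂).
W = (0.002156)(0.707)·(cos105° − cos38°) = (0.001524)·(-1.0468) = -0.001596 J.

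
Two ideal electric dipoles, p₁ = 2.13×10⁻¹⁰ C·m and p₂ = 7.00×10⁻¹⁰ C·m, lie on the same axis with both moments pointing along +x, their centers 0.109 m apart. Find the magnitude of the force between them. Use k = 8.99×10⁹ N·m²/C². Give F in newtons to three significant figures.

On-axis field of dipole 1 at distance r: E = 2kp₁/r³. Force on dipole 2 is F = p₂·dE/dr (gradient along axis).
dE/dr = −6kp₁/r⁴, so |F| = 6kp₁p₂/r⁴ (attractive for aligned moments).
F = 6(8.99×10⁹)(2.13×10⁻¹⁰)(7.00×10⁻¹⁰)/(0.109)⁴ = 5.697×10⁻⁵ N.

F ≈ 5.70×10⁻⁵ N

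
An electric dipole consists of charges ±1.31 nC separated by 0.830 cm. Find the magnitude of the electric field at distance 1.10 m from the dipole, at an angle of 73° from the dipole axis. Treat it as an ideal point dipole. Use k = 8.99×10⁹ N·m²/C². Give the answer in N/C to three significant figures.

Dipole moment p = qd = (1.31×10⁻⁹ C)(0.00830 m) = 1.087×10⁻¹¹ C·m.
At angle θ the dipole field magnitude is E = (kp/r³)·√(1 + 3cos²θ).
kp/r³ = (8.99×10⁹)(1.087×10⁻¹¹) / (1.10)³ = 0.07342 N/C.
√(1 + 3cos²73°) = √(1 + 3·0.0855) = √1.2564 ≈ 1.1209.
E ≈ 0.07342 × 1.121 = 0.08230 N/C.

E ≈ 0.0823 N/C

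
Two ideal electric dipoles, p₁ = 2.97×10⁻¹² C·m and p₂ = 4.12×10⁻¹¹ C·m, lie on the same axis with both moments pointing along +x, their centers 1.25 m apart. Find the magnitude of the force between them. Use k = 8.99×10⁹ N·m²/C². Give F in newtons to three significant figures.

F ≈ 2.70×10⁻¹² N

On-axis field of dipole 1 at distance r: E = 2kp₁/r³. Force on dipole 2 is F = p₂·dE/dr (gradient along axis).
dE/dr = −6kp₁/r⁴, so |F| = 6kp₁p₂/r⁴ (attractive for aligned moments).
F = 6(8.99×10⁹)(2.97×10⁻¹²)(4.12×10⁻¹¹)/(1.25)⁴ = 2.703×10⁻¹² N.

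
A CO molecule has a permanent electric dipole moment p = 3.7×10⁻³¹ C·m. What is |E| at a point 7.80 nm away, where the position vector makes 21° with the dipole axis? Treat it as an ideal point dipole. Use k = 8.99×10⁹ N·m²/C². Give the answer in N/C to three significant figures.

At angle θ the dipole field magnitude is E = (kp/r³)·√(1 + 3cos²θ).
kp/r³ = (8.99×10⁹)(3.70×10⁻³¹) / (7.80×10⁻⁹)³ = 7009 N/C.
√(1 + 3cos²21°) = √(1 + 3·0.8716) = √3.6147 ≈ 1.9012.
E ≈ 7009 × 1.901 = 1.333×10⁴ N/C.

E ≈ 1.33×10⁴ N/C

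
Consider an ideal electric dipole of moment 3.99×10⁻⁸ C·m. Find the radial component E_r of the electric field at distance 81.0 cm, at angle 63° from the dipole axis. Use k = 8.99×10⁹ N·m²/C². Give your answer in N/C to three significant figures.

For a dipole, E_r = (2kp cosθ)/r³.
kp/r³ = (8.99×10⁹)(3.99×10⁻⁸)/(0.810)³ = 675.0 N/C.
E_r = 2·675.0·cos63° = 612.9 N/C.

E_r ≈ 613 N/C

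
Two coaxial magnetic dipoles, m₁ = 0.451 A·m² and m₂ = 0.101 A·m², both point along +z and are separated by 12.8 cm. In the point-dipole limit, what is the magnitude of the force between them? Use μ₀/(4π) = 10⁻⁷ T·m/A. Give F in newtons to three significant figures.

F ≈ 1.02×10⁻⁴ N

On-axis B of dipole 1: B = (μ₀/4π)·2m₁/r³. Force on dipole 2: F = m₂·dB/dr.
dB/dr = −(μ₀/4π)·6m₁/r⁴, so |F| = (μ₀/4π)·6m₁m₂/r⁴.
F = 6(10⁻⁷)(0.451)(0.101)/(0.128)⁴ = 1.018×10⁻⁴ N.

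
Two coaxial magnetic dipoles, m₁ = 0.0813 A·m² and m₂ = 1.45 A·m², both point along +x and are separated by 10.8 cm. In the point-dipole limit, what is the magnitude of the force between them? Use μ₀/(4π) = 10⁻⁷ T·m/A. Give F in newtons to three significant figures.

F ≈ 5.20×10⁻⁴ N

On-axis B of dipole 1: B = (μ₀/4π)·2m₁/r³. Force on dipole 2: F = m₂·dB/dr.
dB/dr = −(μ₀/4π)·6m₁/r⁴, so |F| = (μ₀/4π)·6m₁m₂/r⁴.
F = 6(10⁻⁷)(0.0813)(1.45)/(0.108)⁴ = 5.199×10⁻⁴ N.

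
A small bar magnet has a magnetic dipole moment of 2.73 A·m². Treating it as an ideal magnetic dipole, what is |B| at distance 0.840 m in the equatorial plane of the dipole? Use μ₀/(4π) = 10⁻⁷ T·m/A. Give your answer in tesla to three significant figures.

In the equatorial plane B = (μ₀/4π)·m/r³ (half the axial value).
B = (10⁻⁷)·(2.73) / (0.840)³ = 4.606×10⁻⁷ T.

B ≈ 4.61×10⁻⁷ T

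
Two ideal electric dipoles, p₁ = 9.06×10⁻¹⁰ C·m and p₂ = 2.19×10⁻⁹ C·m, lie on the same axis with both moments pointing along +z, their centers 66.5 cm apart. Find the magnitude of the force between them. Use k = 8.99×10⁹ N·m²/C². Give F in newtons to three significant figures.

F ≈ 5.47×10⁻⁷ N

On-axis field of dipole 1 at distance r: E = 2kp₁/r³. Force on dipole 2 is F = p₂·dE/dr (gradient along axis).
dE/dr = −6kp₁/r⁴, so |F| = 6kp₁p₂/r⁴ (attractive for aligned moments).
F = 6(8.99×10⁹)(9.06×10⁻¹⁰)(2.19×10⁻⁹)/(0.665)⁴ = 5.473×10⁻⁷ N.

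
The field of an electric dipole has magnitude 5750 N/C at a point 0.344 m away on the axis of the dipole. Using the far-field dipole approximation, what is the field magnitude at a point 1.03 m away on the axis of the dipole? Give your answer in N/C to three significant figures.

Dipole fields scale as 1/r³ in the far field; the geometry is the same at both points.
E₂ = E₁ · (r₁/r₂)³ = 5750 · (0.344/1.03)³.
(r₁/r₂)³ = (0.334)³ = 0.03725.
E₂ ≈ 214.2 N/C.

E ≈ 214 N/C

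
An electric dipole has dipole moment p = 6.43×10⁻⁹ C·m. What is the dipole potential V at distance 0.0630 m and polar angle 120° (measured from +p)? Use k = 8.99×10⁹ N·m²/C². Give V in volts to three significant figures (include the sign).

V ≈ -7280 V

The dipole potential is V = kp cosθ / r².
V = (8.99×10⁹)(6.43×10⁻⁹)·cos120° / (0.0630)² = -7282 V.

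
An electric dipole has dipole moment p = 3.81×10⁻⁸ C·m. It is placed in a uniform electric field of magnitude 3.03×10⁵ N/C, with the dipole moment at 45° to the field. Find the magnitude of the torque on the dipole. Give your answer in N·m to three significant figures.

Torque on an electric dipole: τ = pE sinθ.
τ = (3.81×10⁻⁸)(3.03×10⁵)·sin45° = 0.008163 N·m.

τ ≈ 0.00816 N·m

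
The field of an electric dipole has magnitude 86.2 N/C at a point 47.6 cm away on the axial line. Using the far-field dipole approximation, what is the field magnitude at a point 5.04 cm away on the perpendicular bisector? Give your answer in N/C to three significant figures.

Dipole fields scale as 1/r³ in the far field.
The axial field is twice the equatorial field at the same r, so the geometry factor is 1/2.
E₂ = E₁ · (1/2) · (r₁/r₂)³ = 86.2 · 0.5 · (47.6/5.04)³.
(r₁/r₂)³ = (9.444)³ = 842.4.
E₂ ≈ 3.631×10⁴ N/C.

E ≈ 3.63×10⁴ N/C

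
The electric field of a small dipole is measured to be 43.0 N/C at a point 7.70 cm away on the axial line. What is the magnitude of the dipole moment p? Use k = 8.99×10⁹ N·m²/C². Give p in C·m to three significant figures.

p ≈ 1.09×10⁻¹² C·m

On axis E = 2kp/r³, so p = Er³/(2k).
p = (43.0)·(0.0770)³ / (2·8.99×10⁹) = 1.092×10⁻¹² C·m.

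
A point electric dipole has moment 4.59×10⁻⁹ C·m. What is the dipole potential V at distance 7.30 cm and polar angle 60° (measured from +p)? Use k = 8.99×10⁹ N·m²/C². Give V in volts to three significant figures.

The dipole potential is V = kp cosθ / r².
V = (8.99×10⁹)(4.59×10⁻⁹)·cos60° / (0.0730)² = 3872 V.

V ≈ 3870 V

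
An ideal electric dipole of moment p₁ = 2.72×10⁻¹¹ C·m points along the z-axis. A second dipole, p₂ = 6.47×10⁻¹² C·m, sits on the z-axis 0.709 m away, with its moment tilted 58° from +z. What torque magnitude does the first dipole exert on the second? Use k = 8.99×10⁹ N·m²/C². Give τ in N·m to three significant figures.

τ ≈ 7.53×10⁻¹² N·m

The second dipole sits on the axis of the first, so the field there is axial: E₁ = 2kp₁/r³ along +z.
E₁ = 2(8.99×10⁹)(2.72×10⁻¹¹)/(0.709)³ = 1.372 N/C.
Torque on the second dipole: τ = p₂ E₁ sinθ.
τ = (6.47×10⁻¹²)(1.372)·sin58° = 7.529×10⁻¹² N·m.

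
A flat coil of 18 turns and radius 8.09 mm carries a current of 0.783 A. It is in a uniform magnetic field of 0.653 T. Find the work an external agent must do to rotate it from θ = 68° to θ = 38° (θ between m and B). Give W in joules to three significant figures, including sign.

W ≈ -7.82×10⁻⁴ J

m = NIA = NIπa² = 18·(0.783)·π·(0.00809)² = 0.002898 A·m².
W_ext = ΔU = −mB cosθ₂ + mB cosθ₁ = mB(cosθ₁ − cosθ₂).
W = (0.002898)(0.653)·(cos68° − cos38°) = (0.001892)·(-0.4134) = -7.823×10⁻⁴ J.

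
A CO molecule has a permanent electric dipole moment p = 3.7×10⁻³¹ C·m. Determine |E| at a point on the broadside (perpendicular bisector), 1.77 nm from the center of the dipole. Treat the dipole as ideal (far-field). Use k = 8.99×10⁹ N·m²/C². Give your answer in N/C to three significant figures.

On the perpendicular bisector E = kp/r³ (half the axial value at the same distance).
E = (8.99×10⁹)(3.70×10⁻³¹) / (1.77×10⁻⁹)³ = 5.998×10⁵ N/C.

E ≈ 6.00×10⁵ N/C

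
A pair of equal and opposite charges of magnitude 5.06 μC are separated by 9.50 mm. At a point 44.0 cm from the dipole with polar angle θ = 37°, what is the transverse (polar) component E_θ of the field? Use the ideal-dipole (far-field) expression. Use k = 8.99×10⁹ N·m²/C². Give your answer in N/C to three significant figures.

Dipole moment p = qd = (5.06×10⁻⁶ C)(0.00950 m) = 4.807×10⁻⁸ C·m.
For a dipole, E_θ = (kp sinθ)/r³.
kp/r³ = (8.99×10⁹)(4.807×10⁻⁸)/(0.440)³ = 5073 N/C.
E_θ = 5073·sin37° = 3053 N/C.

E_θ ≈ 3050 N/C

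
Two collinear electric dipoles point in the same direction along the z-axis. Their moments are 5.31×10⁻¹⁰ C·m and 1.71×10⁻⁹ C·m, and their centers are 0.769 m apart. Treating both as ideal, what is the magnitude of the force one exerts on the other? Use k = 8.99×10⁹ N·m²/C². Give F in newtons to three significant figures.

On-axis field of dipole 1 at distance r: E = 2kp₁/r³. Force on dipole 2 is F = p₂·dE/dr (gradient along axis).
dE/dr = −6kp₁/r⁴, so |F| = 6kp₁p₂/r⁴ (attractive for aligned moments).
F = 6(8.99×10⁹)(5.31×10⁻¹⁰)(1.71×10⁻⁹)/(0.769)⁴ = 1.401×10⁻⁷ N.

F ≈ 1.40×10⁻⁷ N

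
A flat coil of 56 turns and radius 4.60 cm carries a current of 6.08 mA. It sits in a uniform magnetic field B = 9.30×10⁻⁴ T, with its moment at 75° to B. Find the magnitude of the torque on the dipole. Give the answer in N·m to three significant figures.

m = NIA = NIπa² = 56·(0.00608)·π·(0.0460)² = 0.002263 A·m².
Torque on a magnetic dipole: τ = mB sinθ.
τ = (0.002263)(9.30×10⁻⁴)·sin75° = 2.033×10⁻⁶ N·m.

τ ≈ 2.03×10⁻⁶ N·m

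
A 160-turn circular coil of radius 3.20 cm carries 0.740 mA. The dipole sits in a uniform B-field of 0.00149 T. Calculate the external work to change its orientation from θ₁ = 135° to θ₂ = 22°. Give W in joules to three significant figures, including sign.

m = NIA = NIπa² = 160·(7.40×10⁻⁴)·π·(0.0320)² = 3.809×10⁻⁴ A·m².
W_ext = ΔU = −mB cosθ₂ + mB cosθ₁ = mB(cosθ₁ − cosθ₂).
W = (3.809×10⁻⁴)(0.00149)·(cos135° − cos22°) = (5.675×10⁻⁷)·(-1.6343) = -9.275×10⁻⁷ J.

W ≈ -9.28×10⁻⁷ J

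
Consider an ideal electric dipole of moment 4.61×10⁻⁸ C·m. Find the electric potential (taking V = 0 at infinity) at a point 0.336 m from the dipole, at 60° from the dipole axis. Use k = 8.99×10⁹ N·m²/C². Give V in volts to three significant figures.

V ≈ 1840 V

The dipole potential is V = kp cosθ / r².
V = (8.99×10⁹)(4.61×10⁻⁸)·cos60° / (0.336)² = 1835 V.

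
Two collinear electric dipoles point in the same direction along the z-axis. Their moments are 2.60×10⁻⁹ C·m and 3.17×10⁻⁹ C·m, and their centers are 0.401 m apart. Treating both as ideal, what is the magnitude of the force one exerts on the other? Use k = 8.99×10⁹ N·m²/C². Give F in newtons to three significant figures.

On-axis field of dipole 1 at distance r: E = 2kp₁/r³. Force on dipole 2 is F = p₂·dE/dr (gradient along axis).
dE/dr = −6kp₁/r⁴, so |F| = 6kp₁p₂/r⁴ (attractive for aligned moments).
F = 6(8.99×10⁹)(2.60×10⁻⁹)(3.17×10⁻⁹)/(0.401)⁴ = 1.719×10⁻⁵ N.

F ≈ 1.72×10⁻⁵ N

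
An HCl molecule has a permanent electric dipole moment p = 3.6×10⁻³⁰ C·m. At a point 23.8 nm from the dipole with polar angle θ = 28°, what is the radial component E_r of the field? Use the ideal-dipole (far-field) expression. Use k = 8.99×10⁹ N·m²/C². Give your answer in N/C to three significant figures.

For a dipole, E_r = (2kp cosθ)/r³.
kp/r³ = (8.99×10⁹)(3.60×10⁻³⁰)/(2.38×10⁻⁸)³ = 2401 N/C.
E_r = 2·2401·cos28° = 4239 N/C.

E_r ≈ 4240 N/C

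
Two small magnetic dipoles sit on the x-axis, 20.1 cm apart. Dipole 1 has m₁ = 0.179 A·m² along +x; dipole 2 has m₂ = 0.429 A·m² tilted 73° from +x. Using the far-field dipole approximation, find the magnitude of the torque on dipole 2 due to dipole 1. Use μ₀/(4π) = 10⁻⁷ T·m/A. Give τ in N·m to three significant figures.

Dipole B is on the axis of dipole A, so B₁ there is axial: B₁ = (μ₀/4π)·2m₁/r³ along +x.
B₁ = 2(10⁻⁷)(0.179)/(0.201)³ = 4.409×10⁻⁶ T.
τ = m₂ B₁ sinθ.
τ = (0.429)(4.409×10⁻⁶)·sin73° = 1.809×10⁻⁶ N·m.

τ ≈ 1.81×10⁻⁶ N·m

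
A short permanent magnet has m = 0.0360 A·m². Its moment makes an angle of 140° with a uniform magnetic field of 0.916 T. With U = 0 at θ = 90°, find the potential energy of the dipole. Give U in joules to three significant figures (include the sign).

U = −m·B = −mB cosθ.
U = −(0.0360)(0.916)·cos140° = 0.02526 J.

U ≈ 0.0253 J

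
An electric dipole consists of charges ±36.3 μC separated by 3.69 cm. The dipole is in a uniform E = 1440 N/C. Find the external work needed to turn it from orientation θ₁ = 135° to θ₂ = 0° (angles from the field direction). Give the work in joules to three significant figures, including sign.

Dipole moment p = qd = (3.63×10⁻⁵ C)(0.0369 m) = 1.339×10⁻⁶ C·m.
W_ext = ΔU = U(θ₂) − U(θ₁) = −pE cosθ₂ − (−pE cosθ₁) = pE(cosθ₁ − cosθ₂).
W = (1.339×10⁻⁶)(1440)·(cos135° − cos0°) = (0.001928)·(-1.7071) = -0.003292 J.

W ≈ -0.00329 J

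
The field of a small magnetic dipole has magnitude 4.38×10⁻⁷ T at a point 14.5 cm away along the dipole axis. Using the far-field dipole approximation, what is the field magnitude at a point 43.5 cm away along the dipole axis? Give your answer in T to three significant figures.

B ≈ 1.62×10⁻⁸ T

Dipole fields scale as 1/r³ in the far field; the geometry is the same at both points.
B₂ = B₁ · (r₁/r₂)³ = 4.38×10⁻⁷ · (14.5/43.5)³.
(r₁/r₂)³ = (0.3333)³ = 0.03704.
B₂ ≈ 1.622×10⁻⁸ T.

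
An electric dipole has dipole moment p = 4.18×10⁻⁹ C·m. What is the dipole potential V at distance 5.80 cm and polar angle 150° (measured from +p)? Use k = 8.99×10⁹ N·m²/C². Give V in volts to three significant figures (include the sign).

The dipole potential is V = kp cosθ / r².
V = (8.99×10⁹)(4.18×10⁻⁹)·cos150° / (0.0580)² = -9674 V.

V ≈ -9670 V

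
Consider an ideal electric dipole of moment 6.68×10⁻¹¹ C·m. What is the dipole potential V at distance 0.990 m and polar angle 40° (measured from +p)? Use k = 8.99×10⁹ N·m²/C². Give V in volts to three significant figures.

V ≈ 0.469 V

The dipole potential is V = kp cosθ / r².
V = (8.99×10⁹)(6.68×10⁻¹¹)·cos40° / (0.990)² = 0.4694 V.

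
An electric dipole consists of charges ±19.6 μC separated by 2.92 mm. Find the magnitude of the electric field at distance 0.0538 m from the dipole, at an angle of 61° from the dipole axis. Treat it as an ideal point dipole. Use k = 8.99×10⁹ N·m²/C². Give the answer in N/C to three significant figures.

Dipole moment p = qd = (1.96×10⁻⁵ C)(0.00292 m) = 5.723×10⁻⁸ C·m.
At angle θ the dipole field magnitude is E = (kp/r³)·√(1 + 3cos²θ).
kp/r³ = (8.99×10⁹)(5.723×10⁻⁸) / (0.0538)³ = 3.304×10⁶ N/C.
√(1 + 3cos²61°) = √(1 + 3·0.2350) = √1.7051 ≈ 1.3058.
E ≈ 3.304×10⁶ × 1.306 = 4.314×10⁶ N/C.

E ≈ 4.31×10⁶ N/C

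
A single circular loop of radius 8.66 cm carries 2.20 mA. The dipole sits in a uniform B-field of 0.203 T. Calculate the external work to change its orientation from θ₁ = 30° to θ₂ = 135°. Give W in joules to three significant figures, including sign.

Magnetic moment m = IA = Iπa² = (0.00220)·π·(0.0866)² = 5.183×10⁻⁵ A·m².
W_ext = ΔU = −mB cosθ₂ + mB cosθ₁ = mB(cosθ₁ − cosθ₂).
W = (5.183×10⁻⁵)(0.203)·(cos30° − cos135°) = (1.052×10⁻⁵)·(+1.5731) = 1.655×10⁻⁵ J.

W ≈ 1.66×10⁻⁵ J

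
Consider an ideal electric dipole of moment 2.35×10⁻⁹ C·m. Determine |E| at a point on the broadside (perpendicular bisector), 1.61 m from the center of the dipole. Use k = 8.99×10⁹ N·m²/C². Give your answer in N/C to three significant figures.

E ≈ 5.06 N/C

In the equatorial plane E = kp/r³.
E = (8.99×10⁹)(2.35×10⁻⁹) / (1.61)³ = 5.062 N/C.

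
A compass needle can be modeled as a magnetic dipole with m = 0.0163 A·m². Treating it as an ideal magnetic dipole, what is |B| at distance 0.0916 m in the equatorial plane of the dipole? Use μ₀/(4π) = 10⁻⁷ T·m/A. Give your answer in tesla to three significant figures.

B ≈ 2.12×10⁻⁶ T

In the equatorial plane B = (μ₀/4π)·m/r³ (half the axial value).
B = (10⁻⁷)·(0.0163) / (0.0916)³ = 2.121×10⁻⁶ T.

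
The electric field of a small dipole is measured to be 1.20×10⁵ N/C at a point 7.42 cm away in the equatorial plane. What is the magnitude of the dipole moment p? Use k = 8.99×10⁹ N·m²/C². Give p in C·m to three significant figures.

In the equatorial plane E = kp/r³, so p = Er³/(k).
p = (1.20×10⁵)·(0.0742)³ / (8.99×10⁹) = 5.453×10⁻⁹ C·m.

p ≈ 5.45×10⁻⁹ C·m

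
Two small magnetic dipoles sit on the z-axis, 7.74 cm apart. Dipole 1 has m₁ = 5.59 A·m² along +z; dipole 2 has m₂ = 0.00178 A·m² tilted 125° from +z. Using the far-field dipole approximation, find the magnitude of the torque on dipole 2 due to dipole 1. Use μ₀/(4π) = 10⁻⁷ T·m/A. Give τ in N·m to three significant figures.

Dipole B is on the axis of dipole A, so B₁ there is axial: B₁ = (μ₀/4π)·2m₁/r³ along +z.
B₁ = 2(10⁻⁷)(5.59)/(0.0774)³ = 0.002411 T.
τ = m₂ B₁ sinθ.
τ = (0.00178)(0.002411)·sin125° = 3.516×10⁻⁶ N·m.

τ ≈ 3.52×10⁻⁶ N·m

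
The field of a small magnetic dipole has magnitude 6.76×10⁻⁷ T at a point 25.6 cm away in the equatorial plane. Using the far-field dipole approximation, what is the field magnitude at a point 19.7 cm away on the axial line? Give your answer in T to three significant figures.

B ≈ 2.97×10⁻⁶ T

Dipole fields scale as 1/r³ in the far field.
The axial field is twice the equatorial field at the same r, so the geometry factor is 2/1.
B₂ = B₁ · (2/1) · (r₁/r₂)³ = 6.76×10⁻⁷ · 2 · (25.6/19.7)³.
(r₁/r₂)³ = (1.299)³ = 2.194.
B₂ ≈ 2.967×10⁻⁶ T.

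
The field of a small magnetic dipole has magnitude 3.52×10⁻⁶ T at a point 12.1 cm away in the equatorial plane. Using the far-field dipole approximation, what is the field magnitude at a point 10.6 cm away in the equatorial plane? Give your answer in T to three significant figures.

B ≈ 5.24×10⁻⁶ T

Dipole fields scale as 1/r³ in the far field; the geometry is the same at both points.
B₂ = B₁ · (r₁/r₂)³ = 3.52×10⁻⁶ · (12.1/10.6)³.
(r₁/r₂)³ = (1.142)³ = 1.487.
B₂ ≈ 5.236×10⁻⁶ T.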